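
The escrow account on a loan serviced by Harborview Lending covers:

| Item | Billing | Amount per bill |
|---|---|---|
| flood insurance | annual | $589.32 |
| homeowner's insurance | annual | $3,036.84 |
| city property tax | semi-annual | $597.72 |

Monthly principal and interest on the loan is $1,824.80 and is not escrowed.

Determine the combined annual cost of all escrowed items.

$4,821.60

Flood insurance — $589.32 annually
Homeowner's insurance — $3,036.84 annually
City property tax — $597.72 × 2 = $1,195.44 annually
Combined annual = $589.32 + $3,036.84 + $1,195.44 = $4,821.60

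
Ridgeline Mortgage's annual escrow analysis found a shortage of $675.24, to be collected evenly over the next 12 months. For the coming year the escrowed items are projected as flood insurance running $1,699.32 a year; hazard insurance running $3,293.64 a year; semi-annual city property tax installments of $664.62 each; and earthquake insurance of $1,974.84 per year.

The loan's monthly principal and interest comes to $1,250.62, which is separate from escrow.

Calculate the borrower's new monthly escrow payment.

Flood insurance — $1,699.32/yr
Hazard insurance — $3,293.64/yr
City property tax — $664.62 × 2 = $1,329.24/yr
Earthquake insurance — $1,974.84/yr
Annual escrow total = $8,297.04
Monthly escrow = $8,297.04 / 12 = $691.42
Monthly shortage recovery: $675.24 ÷ 12 = $56.27
Adjusted monthly = $691.42 + $56.27 = $747.69

$747.69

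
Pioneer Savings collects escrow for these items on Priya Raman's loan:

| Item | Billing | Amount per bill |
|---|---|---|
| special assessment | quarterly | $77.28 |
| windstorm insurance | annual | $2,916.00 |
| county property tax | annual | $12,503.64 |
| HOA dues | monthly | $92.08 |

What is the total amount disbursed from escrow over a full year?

$16,833.72

Special assessment: $77.28 × 4 = $309.12 per year
Windstorm insurance: $2,916.00 per year
County property tax: $12,503.64 per year
HOA dues: $92.08 × 12 = $1,104.96 per year
Total per year = $309.12 + $2,916.00 + $12,503.64 + $1,104.96 = $16,833.72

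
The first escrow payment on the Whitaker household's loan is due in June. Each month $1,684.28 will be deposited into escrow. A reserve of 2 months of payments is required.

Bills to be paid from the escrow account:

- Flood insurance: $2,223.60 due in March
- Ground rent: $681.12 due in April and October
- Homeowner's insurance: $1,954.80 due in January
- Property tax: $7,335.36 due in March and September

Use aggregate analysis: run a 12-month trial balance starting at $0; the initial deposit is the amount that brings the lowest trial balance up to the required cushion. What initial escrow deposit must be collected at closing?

$6,056.00

Cushion = 2 × $1,684.28 = $3,368.56
Trial balance (start $0, +$1,684.28 each month, − disbursements):
  Jun: +$1,684.28 → $1,684.28
  Jul: +$1,684.28 → $3,368.56
  Aug: +$1,684.28 → $5,052.84
  Sep: +$1,684.28 − $7,335.36 → -$598.24
  Oct: +$1,684.28 − $681.12 → $404.92
  Nov: +$1,684.28 → $2,089.20
  Dec: +$1,684.28 → $3,773.48
  Jan: +$1,684.28 − $1,954.80 → $3,502.96
  Feb: +$1,684.28 → $5,187.24
  Mar: +$1,684.28 − $9,558.96 → -$2,687.44
  Apr: +$1,684.28 − $681.12 → -$1,684.28
  May: +$1,684.28 → $0.00
Lowest trial balance = -$2,687.44 (Mar)
Initial deposit = cushion − low point = $3,368.56 − (-$2,687.44) = $6,056.00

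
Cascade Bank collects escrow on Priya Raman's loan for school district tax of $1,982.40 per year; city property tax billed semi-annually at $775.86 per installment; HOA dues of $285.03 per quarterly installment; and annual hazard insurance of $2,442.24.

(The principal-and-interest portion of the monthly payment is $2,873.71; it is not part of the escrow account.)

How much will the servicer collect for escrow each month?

School district tax: $1,982.40
City property tax: $775.86 × 2 = $1,551.72
HOA dues: $285.03 × 4 = $1,140.12
Hazard insurance: $2,442.24
Total per year = $1,982.40 + $1,551.72 + $1,140.12 + $2,442.24 = $7,116.48
Monthly = $7,116.48 ÷ 12 = $593.04

$593.04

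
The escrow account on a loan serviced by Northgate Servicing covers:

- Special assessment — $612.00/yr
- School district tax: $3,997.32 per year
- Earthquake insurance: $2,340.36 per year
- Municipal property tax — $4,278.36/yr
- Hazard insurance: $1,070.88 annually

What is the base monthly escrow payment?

$1,024.91

Special assessment = $612.00 annually
School district tax = $3,997.32 annually
Earthquake insurance = $2,340.36 annually
Municipal property tax = $4,278.36 annually
Hazard insurance = $1,070.88 annually
Total annual escrow = $612.00 + $3,997.32 + $2,340.36 + $4,278.36 + $1,070.88 = $12,298.92
Monthly escrow = $12,298.92 ÷ 12 = $1,024.91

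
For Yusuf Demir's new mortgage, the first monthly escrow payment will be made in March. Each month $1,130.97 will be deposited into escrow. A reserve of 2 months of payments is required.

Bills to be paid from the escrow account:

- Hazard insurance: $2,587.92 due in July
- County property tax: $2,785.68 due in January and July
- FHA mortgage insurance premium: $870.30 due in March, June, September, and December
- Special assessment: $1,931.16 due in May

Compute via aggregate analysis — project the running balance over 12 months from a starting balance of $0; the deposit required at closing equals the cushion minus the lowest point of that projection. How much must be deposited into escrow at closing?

Cushion = 2 × $1,130.97 = $2,261.94
Trial balance (start $0, +$1,130.97 each month, − disbursements):
  Mar: +$1,130.97 − $870.30 → $260.67
  Apr: +$1,130.97 → $1,391.64
  May: +$1,130.97 − $1,931.16 → $591.45
  Jun: +$1,130.97 − $870.30 → $852.12
  Jul: +$1,130.97 − $5,373.60 → -$3,390.51
  Aug: +$1,130.97 → -$2,259.54
  Sep: +$1,130.97 − $870.30 → -$1,998.87
  Oct: +$1,130.97 → -$867.90
  Nov: +$1,130.97 → $263.07
  Dec: +$1,130.97 − $870.30 → $523.74
  Jan: +$1,130.97 − $2,785.68 → -$1,130.97
  Feb: +$1,130.97 → $0.00
Lowest trial balance = -$3,390.51 (Jul)
Initial deposit = cushion − low point = $2,261.94 − (-$3,390.51) = $5,652.45

$5,652.45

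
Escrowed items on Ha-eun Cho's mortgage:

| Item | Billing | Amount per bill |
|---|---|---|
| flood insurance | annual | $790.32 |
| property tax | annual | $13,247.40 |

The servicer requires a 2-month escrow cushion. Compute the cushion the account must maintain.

Flood insurance = $790.32 annually
Property tax = $13,247.40 annually
Yearly total = $790.32 + $13,247.40 = $14,037.72
Monthly = $14,037.72 ÷ 12 = $1,169.81
Reserve = 2 × $1,169.81 = $2,339.62

$2,339.62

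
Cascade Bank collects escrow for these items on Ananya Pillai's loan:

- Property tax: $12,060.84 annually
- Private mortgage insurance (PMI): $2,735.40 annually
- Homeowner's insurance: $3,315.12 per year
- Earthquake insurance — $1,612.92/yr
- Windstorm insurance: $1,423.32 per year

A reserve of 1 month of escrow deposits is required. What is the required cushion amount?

Property tax: $12,060.84/yr
Private mortgage insurance (PMI): $2,735.40/yr
Homeowner's insurance: $3,315.12/yr
Earthquake insurance: $1,612.92/yr
Windstorm insurance: $1,423.32/yr
Total annual escrow = $21,147.60
Base monthly escrow = $21,147.60 / 12 = $1,762.30
Reserve = 1 × $1,762.30 = $1,762.30

$1,762.30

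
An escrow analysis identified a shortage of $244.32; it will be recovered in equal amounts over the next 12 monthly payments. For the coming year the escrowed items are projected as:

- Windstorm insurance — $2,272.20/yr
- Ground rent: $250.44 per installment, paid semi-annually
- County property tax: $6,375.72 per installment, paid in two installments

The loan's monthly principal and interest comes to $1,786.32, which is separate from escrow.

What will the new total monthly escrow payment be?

Windstorm insurance — $2,272.20
Ground rent — $250.44 × 2 = $500.88
County property tax — $6,375.72 × 2 = $12,751.44
Total annual escrow = $2,272.20 + $500.88 + $12,751.44 = $15,524.52
Monthly escrow = $15,524.52 / 12 = $1,293.71
Shortage per month = $244.32 / 12 = $20.36
Adjusted monthly = $1,293.71 + $20.36 = $1,314.07

$1,314.07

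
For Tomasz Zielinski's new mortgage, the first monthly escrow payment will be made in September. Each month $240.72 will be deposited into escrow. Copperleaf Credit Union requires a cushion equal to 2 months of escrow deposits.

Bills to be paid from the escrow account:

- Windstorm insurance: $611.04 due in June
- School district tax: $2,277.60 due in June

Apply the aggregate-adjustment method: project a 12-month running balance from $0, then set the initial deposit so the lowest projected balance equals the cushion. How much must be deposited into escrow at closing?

$962.88

Cushion = 2 × $240.72 = $481.44
Trial balance (start $0, +$240.72 each month, − disbursements):
  Sep: +$240.72 → $240.72
  Oct: +$240.72 → $481.44
  Nov: +$240.72 → $722.16
  Dec: +$240.72 → $962.88
  Jan: +$240.72 → $1,203.60
  Feb: +$240.72 → $1,444.32
  Mar: +$240.72 → $1,685.04
  Apr: +$240.72 → $1,925.76
  May: +$240.72 → $2,166.48
  Jun: +$240.72 − $2,888.64 → -$481.44
  Jul: +$240.72 → -$240.72
  Aug: +$240.72 → $0.00
Lowest trial balance = -$481.44 (Jun)
Initial deposit = cushion − low point = $481.44 − (-$481.44) = $962.88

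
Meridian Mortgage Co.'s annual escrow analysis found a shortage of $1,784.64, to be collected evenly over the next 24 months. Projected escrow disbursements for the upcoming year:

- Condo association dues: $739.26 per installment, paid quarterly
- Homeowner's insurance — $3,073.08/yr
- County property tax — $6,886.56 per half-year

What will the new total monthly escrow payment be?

Condo association dues — $739.26 × 4 = $2,957.04 annually
Homeowner's insurance — $3,073.08 annually
County property tax — $6,886.56 × 2 = $13,773.12 annually
Total annual escrow = $2,957.04 + $3,073.08 + $13,773.12 = $19,803.24
Base monthly escrow = $19,803.24 ÷ 12 = $1,650.27
Shortage spread = $1,784.64 ÷ 24 = $74.36/mo
New monthly escrow = $1,650.27 + $74.36 = $1,724.63

$1,724.63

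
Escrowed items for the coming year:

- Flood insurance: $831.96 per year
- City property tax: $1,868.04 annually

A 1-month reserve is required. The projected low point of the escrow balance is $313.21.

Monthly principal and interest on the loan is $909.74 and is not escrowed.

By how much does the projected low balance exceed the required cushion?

$88.21

Flood insurance — $831.96 annually
City property tax — $1,868.04 annually
Annual escrow total = $2,700.00
Monthly = $2,700.00 ÷ 12 = $225.00
Cushion = 1 × $225.00 = $225.00
Surplus = $313.21 − $225.00 = $88.21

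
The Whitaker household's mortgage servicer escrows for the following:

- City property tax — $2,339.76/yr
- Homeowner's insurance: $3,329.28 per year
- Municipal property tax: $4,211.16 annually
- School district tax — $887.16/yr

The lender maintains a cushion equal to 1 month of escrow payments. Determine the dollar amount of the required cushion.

City property tax: $2,339.76 per year
Homeowner's insurance: $3,329.28 per year
Municipal property tax: $4,211.16 per year
School district tax: $887.16 per year
Annual escrow total = $2,339.76 + $3,329.28 + $4,211.16 + $887.16 = $10,767.36
Per month = $10,767.36 ÷ 12 = $897.28
Required cushion = 1 × $897.28 = $897.28

$897.28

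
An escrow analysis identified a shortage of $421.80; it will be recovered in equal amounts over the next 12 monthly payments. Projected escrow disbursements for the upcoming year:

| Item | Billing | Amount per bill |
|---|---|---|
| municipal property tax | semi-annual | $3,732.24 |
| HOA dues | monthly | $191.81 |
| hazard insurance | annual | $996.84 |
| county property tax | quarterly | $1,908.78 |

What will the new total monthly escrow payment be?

Municipal property tax — $3,732.24 × 2 = $7,464.48 annually
HOA dues — $191.81 × 12 = $2,301.72 annually
Hazard insurance — $996.84 annually
County property tax — $1,908.78 × 4 = $7,635.12 annually
Total annual escrow = $7,464.48 + $2,301.72 + $996.84 + $7,635.12 = $18,398.16
Monthly escrow = $18,398.16 / 12 = $1,533.18
Shortage spread = $421.80 ÷ 12 = $35.15/mo
Adjusted monthly = $1,533.18 + $35.15 = $1,568.33

$1,568.33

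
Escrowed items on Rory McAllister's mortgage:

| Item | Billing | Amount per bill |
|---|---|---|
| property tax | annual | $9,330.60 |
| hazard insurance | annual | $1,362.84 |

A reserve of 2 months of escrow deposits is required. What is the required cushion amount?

Property tax — $9,330.60/yr
Hazard insurance — $1,362.84/yr
Total annual escrow = $9,330.60 + $1,362.84 = $10,693.44
Base monthly escrow = $10,693.44 ÷ 12 = $891.12
Cushion = 2 × $891.12 = $1,782.24

$1,782.24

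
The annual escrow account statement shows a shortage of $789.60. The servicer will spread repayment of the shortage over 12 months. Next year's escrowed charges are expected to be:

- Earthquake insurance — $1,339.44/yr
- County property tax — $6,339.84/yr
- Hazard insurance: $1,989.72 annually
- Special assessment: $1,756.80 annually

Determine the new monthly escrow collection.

Earthquake insurance — $1,339.44/yr
County property tax — $6,339.84/yr
Hazard insurance — $1,989.72/yr
Special assessment — $1,756.80/yr
Total annual escrow = $1,339.44 + $6,339.84 + $1,989.72 + $1,756.80 = $11,425.80
Monthly = $11,425.80 ÷ 12 = $952.15
Shortage per month = $789.60 / 12 = $65.80
New monthly escrow = $952.15 + $65.80 = $1,017.95

$1,017.95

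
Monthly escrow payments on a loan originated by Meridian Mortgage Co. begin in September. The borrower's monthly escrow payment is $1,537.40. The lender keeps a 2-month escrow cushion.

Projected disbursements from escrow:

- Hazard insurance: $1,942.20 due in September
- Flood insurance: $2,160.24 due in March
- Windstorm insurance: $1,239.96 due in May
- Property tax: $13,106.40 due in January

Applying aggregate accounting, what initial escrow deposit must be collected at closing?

Cushion = 2 × $1,537.40 = $3,074.80
Trial balance (start $0, +$1,537.40 each month, − disbursements):
  Sep: +$1,537.40 − $1,942.20 → -$404.80
  Oct: +$1,537.40 → $1,132.60
  Nov: +$1,537.40 → $2,670.00
  Dec: +$1,537.40 → $4,207.40
  Jan: +$1,537.40 − $13,106.40 → -$7,361.60
  Feb: +$1,537.40 → -$5,824.20
  Mar: +$1,537.40 − $2,160.24 → -$6,447.04
  Apr: +$1,537.40 → -$4,909.64
  May: +$1,537.40 − $1,239.96 → -$4,612.20
  Jun: +$1,537.40 → -$3,074.80
  Jul: +$1,537.40 → -$1,537.40
  Aug: +$1,537.40 → $0.00
Lowest trial balance = -$7,361.60 (Jan)
Initial deposit = cushion − low point = $3,074.80 − (-$7,361.60) = $10,436.40

$10,436.40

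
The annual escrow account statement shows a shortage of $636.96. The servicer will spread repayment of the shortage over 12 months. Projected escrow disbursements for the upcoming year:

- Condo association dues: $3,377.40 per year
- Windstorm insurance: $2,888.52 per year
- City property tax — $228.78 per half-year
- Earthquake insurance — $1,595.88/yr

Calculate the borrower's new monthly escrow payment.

$746.36

Condo association dues — $3,377.40 per year
Windstorm insurance — $2,888.52 per year
City property tax — $228.78 × 2 = $457.56 per year
Earthquake insurance — $1,595.88 per year
Combined annual = $3,377.40 + $2,888.52 + $457.56 + $1,595.88 = $8,319.36
Base monthly escrow = $8,319.36 ÷ 12 = $693.28
Shortage per month = $636.96 ÷ 12 = $53.08
Adjusted monthly = $693.28 + $53.08 = $746.36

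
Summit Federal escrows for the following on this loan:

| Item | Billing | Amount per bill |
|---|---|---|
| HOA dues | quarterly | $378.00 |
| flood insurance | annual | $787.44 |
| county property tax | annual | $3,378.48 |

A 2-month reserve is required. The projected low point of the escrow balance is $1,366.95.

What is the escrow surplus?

HOA dues = $378.00 × 4 = $1,512.00/yr
Flood insurance = $787.44/yr
County property tax = $3,378.48/yr
Yearly total = $5,677.92
Monthly = $5,677.92 / 12 = $473.16
Required reserve = 2 × $473.16 = $946.32
Surplus = $1,366.95 − $946.32 = $420.63

$420.63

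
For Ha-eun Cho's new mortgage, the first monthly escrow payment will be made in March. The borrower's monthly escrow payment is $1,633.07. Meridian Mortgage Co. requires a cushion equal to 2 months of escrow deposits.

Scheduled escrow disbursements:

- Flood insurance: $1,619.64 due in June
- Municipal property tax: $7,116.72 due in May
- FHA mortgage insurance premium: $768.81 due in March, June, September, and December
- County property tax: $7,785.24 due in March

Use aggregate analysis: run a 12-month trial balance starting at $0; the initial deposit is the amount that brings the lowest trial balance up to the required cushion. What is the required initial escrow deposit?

$14,793.08

Cushion = 2 × $1,633.07 = $3,266.14
Trial balance (start $0, +$1,633.07 each month, − disbursements):
  Mar: +$1,633.07 − $8,554.05 → -$6,920.98
  Apr: +$1,633.07 → -$5,287.91
  May: +$1,633.07 − $7,116.72 → -$10,771.56
  Jun: +$1,633.07 − $2,388.45 → -$11,526.94
  Jul: +$1,633.07 → -$9,893.87
  Aug: +$1,633.07 → -$8,260.80
  Sep: +$1,633.07 − $768.81 → -$7,396.54
  Oct: +$1,633.07 → -$5,763.47
  Nov: +$1,633.07 → -$4,130.40
  Dec: +$1,633.07 − $768.81 → -$3,266.14
  Jan: +$1,633.07 → -$1,633.07
  Feb: +$1,633.07 → $0.00
Lowest trial balance = -$11,526.94 (Jun)
Initial deposit = cushion − low point = $3,266.14 − (-$11,526.94) = $14,793.08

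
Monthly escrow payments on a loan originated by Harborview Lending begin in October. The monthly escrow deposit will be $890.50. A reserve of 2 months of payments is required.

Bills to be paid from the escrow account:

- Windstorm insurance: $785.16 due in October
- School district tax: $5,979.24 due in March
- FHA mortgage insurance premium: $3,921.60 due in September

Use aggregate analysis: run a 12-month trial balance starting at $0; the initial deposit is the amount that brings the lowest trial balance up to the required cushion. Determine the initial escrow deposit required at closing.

Cushion = 2 × $890.50 = $1,781.00
Trial balance (start $0, +$890.50 each month, − disbursements):
  Oct: +$890.50 − $785.16 → $105.34
  Nov: +$890.50 → $995.84
  Dec: +$890.50 → $1,886.34
  Jan: +$890.50 → $2,776.84
  Feb: +$890.50 → $3,667.34
  Mar: +$890.50 − $5,979.24 → -$1,421.40
  Apr: +$890.50 → -$530.90
  May: +$890.50 → $359.60
  Jun: +$890.50 → $1,250.10
  Jul: +$890.50 → $2,140.60
  Aug: +$890.50 → $3,031.10
  Sep: +$890.50 − $3,921.60 → $0.00
Lowest trial balance = -$1,421.40 (Mar)
Initial deposit = cushion − low point = $1,781.00 − (-$1,421.40) = $3,202.40

$3,202.40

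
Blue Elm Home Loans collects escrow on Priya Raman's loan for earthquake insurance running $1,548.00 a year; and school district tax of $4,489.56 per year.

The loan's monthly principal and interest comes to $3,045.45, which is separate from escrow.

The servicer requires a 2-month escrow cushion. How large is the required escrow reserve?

Earthquake insurance — $1,548.00
School district tax — $4,489.56
Total per year = $6,037.56
Monthly = $6,037.56 ÷ 12 = $503.13
Reserve = 2 × $503.13 = $1,006.26

$1,006.26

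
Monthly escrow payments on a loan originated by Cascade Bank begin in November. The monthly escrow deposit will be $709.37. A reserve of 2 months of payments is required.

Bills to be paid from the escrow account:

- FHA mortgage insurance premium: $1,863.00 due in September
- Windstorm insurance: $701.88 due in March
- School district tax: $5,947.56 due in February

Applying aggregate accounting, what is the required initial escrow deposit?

$4,528.82

Cushion = 2 × $709.37 = $1,418.74
Trial balance (start $0, +$709.37 each month, − disbursements):
  Nov: +$709.37 → $709.37
  Dec: +$709.37 → $1,418.74
  Jan: +$709.37 → $2,128.11
  Feb: +$709.37 − $5,947.56 → -$3,110.08
  Mar: +$709.37 − $701.88 → -$3,102.59
  Apr: +$709.37 → -$2,393.22
  May: +$709.37 → -$1,683.85
  Jun: +$709.37 → -$974.48
  Jul: +$709.37 → -$265.11
  Aug: +$709.37 → $444.26
  Sep: +$709.37 − $1,863.00 → -$709.37
  Oct: +$709.37 → $0.00
Lowest trial balance = -$3,110.08 (Feb)
Initial deposit = cushion − low point = $1,418.74 − (-$3,110.08) = $4,528.82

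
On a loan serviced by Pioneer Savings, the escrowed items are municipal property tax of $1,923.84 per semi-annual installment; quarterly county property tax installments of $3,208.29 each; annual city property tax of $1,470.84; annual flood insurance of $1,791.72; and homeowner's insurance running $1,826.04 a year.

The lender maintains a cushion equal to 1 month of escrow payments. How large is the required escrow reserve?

Municipal property tax: $1,923.84 × 2 = $3,847.68
County property tax: $3,208.29 × 4 = $12,833.16
City property tax: $1,470.84
Flood insurance: $1,791.72
Homeowner's insurance: $1,826.04
Total annual escrow = $3,847.68 + $12,833.16 + $1,470.84 + $1,791.72 + $1,826.04 = $21,769.44
Monthly = $21,769.44 ÷ 12 = $1,814.12
Reserve = 1 × $1,814.12 = $1,814.12

$1,814.12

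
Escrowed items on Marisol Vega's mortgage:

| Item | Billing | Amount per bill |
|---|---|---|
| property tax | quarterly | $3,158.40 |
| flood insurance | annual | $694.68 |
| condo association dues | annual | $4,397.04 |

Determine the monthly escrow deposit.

$1,477.11

Property tax — $3,158.40 × 4 = $12,633.60 per year
Flood insurance — $694.68 per year
Condo association dues — $4,397.04 per year
Combined annual = $12,633.60 + $694.68 + $4,397.04 = $17,725.32
Monthly escrow = $17,725.32 ÷ 12 = $1,477.11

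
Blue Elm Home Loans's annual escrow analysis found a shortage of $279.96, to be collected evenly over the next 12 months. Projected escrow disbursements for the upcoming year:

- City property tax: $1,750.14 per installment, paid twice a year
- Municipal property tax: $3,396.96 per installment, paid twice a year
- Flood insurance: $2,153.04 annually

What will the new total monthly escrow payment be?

City property tax: $1,750.14 × 2 = $3,500.28
Municipal property tax: $3,396.96 × 2 = $6,793.92
Flood insurance: $2,153.04
Annual escrow total = $3,500.28 + $6,793.92 + $2,153.04 = $12,447.24
Monthly escrow = $12,447.24 / 12 = $1,037.27
Shortage per month = $279.96 ÷ 12 = $23.33
Adjusted monthly = $1,037.27 + $23.33 = $1,060.60

$1,060.60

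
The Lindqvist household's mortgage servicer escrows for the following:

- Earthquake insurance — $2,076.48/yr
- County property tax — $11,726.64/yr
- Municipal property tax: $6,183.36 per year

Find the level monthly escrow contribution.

Earthquake insurance = $2,076.48 per year
County property tax = $11,726.64 per year
Municipal property tax = $6,183.36 per year
Annual escrow total = $2,076.48 + $11,726.64 + $6,183.36 = $19,986.48
Per month = $19,986.48 / 12 = $1,665.54

$1,665.54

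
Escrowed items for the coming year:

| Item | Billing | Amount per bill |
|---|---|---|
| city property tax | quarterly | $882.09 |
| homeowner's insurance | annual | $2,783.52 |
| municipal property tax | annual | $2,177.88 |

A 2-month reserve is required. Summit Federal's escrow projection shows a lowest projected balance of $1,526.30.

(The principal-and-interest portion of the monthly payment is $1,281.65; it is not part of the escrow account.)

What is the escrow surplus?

$111.34

City property tax — $882.09 × 4 = $3,528.36 annually
Homeowner's insurance — $2,783.52 annually
Municipal property tax — $2,177.88 annually
Total per year = $8,489.76
Base monthly escrow = $8,489.76 / 12 = $707.48
Cushion = 2 × $707.48 = $1,414.96
Excess over cushion: $1,526.30 − $1,414.96 = $111.34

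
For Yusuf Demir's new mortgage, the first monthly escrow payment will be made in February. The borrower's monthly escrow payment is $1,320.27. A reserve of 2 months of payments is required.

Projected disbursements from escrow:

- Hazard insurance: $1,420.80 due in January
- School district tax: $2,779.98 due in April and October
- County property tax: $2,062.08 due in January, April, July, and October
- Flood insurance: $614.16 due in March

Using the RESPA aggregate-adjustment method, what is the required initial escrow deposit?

Cushion = 2 × $1,320.27 = $2,640.54
Trial balance (start $0, +$1,320.27 each month, − disbursements):
  Feb: +$1,320.27 → $1,320.27
  Mar: +$1,320.27 − $614.16 → $2,026.38
  Apr: +$1,320.27 − $4,842.06 → -$1,495.41
  May: +$1,320.27 → -$175.14
  Jun: +$1,320.27 → $1,145.13
  Jul: +$1,320.27 − $2,062.08 → $403.32
  Aug: +$1,320.27 → $1,723.59
  Sep: +$1,320.27 → $3,043.86
  Oct: +$1,320.27 − $4,842.06 → -$477.93
  Nov: +$1,320.27 → $842.34
  Dec: +$1,320.27 → $2,162.61
  Jan: +$1,320.27 − $3,482.88 → $0.00
Lowest trial balance = -$1,495.41 (Apr)
Initial deposit = cushion − low point = $2,640.54 − (-$1,495.41) = $4,135.95

$4,135.95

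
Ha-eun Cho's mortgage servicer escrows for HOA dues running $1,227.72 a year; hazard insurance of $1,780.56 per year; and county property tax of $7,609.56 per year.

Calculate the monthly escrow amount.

HOA dues = $1,227.72 per year
Hazard insurance = $1,780.56 per year
County property tax = $7,609.56 per year
Total annual escrow = $1,227.72 + $1,780.56 + $7,609.56 = $10,617.84
Monthly = $10,617.84 ÷ 12 = $884.82

$884.82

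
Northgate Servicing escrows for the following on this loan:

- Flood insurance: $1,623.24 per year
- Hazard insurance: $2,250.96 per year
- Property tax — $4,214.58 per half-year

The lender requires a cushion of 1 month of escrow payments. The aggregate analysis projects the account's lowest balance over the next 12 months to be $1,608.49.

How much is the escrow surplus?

Flood insurance: $1,623.24 per year
Hazard insurance: $2,250.96 per year
Property tax: $4,214.58 × 2 = $8,429.16 per year
Annual escrow total = $12,303.36
Per month = $12,303.36 ÷ 12 = $1,025.28
Required cushion = 1 × $1,025.28 = $1,025.28
Excess over cushion: $1,608.49 − $1,025.28 = $583.21

$583.21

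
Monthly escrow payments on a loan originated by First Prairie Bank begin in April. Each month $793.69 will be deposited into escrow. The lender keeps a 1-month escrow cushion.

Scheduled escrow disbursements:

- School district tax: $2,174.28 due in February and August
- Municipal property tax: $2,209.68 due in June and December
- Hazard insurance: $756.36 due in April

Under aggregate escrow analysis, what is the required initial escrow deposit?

$1,965.56

Cushion = 1 × $793.69 = $793.69
Trial balance (start $0, +$793.69 each month, − disbursements):
  Apr: +$793.69 − $756.36 → $37.33
  May: +$793.69 → $831.02
  Jun: +$793.69 − $2,209.68 → -$584.97
  Jul: +$793.69 → $208.72
  Aug: +$793.69 − $2,174.28 → -$1,171.87
  Sep: +$793.69 → -$378.18
  Oct: +$793.69 → $415.51
  Nov: +$793.69 → $1,209.20
  Dec: +$793.69 − $2,209.68 → -$206.79
  Jan: +$793.69 → $586.90
  Feb: +$793.69 − $2,174.28 → -$793.69
  Mar: +$793.69 → $0.00
Lowest trial balance = -$1,171.87 (Aug)
Initial deposit = cushion − low point = $793.69 − (-$1,171.87) = $1,965.56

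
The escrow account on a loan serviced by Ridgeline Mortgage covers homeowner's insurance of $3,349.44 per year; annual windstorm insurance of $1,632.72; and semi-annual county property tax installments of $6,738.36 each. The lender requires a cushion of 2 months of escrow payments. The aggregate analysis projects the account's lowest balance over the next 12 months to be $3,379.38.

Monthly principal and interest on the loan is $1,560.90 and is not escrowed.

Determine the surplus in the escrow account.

$302.90

Homeowner's insurance = $3,349.44
Windstorm insurance = $1,632.72
County property tax = $6,738.36 × 2 = $13,476.72
Annual escrow total = $18,458.88
Base monthly escrow = $18,458.88 ÷ 12 = $1,538.24
Cushion = 2 × $1,538.24 = $3,076.48
Excess over cushion: $3,379.38 − $3,076.48 = $302.90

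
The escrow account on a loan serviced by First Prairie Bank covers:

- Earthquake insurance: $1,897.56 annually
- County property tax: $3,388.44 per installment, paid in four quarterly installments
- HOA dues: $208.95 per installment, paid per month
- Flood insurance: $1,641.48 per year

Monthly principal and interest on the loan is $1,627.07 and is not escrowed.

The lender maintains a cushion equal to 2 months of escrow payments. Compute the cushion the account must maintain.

$3,266.70

Earthquake insurance: $1,897.56/yr
County property tax: $3,388.44 × 4 = $13,553.76/yr
HOA dues: $208.95 × 12 = $2,507.40/yr
Flood insurance: $1,641.48/yr
Combined annual = $1,897.56 + $13,553.76 + $2,507.40 + $1,641.48 = $19,600.20
Monthly escrow = $19,600.20 ÷ 12 = $1,633.35
Required cushion = 2 × $1,633.35 = $3,266.70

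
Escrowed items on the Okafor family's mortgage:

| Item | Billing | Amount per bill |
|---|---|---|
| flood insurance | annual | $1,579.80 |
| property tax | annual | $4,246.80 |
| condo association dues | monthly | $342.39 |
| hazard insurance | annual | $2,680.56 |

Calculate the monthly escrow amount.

Flood insurance = $1,579.80
Property tax = $4,246.80
Condo association dues = $342.39 × 12 = $4,108.68
Hazard insurance = $2,680.56
Total per year = $12,615.84
Per month = $12,615.84 / 12 = $1,051.32

$1,051.32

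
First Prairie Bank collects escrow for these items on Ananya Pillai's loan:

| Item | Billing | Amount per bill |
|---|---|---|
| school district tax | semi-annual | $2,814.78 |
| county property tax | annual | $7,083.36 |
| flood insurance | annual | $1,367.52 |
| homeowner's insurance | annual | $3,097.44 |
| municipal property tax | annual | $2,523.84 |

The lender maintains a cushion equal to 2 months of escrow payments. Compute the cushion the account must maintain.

School district tax — $2,814.78 × 2 = $5,629.56
County property tax — $7,083.36
Flood insurance — $1,367.52
Homeowner's insurance — $3,097.44
Municipal property tax — $2,523.84
Total per year = $19,701.72
Monthly escrow = $19,701.72 / 12 = $1,641.81
Reserve = 2 × $1,641.81 = $3,283.62

$3,283.62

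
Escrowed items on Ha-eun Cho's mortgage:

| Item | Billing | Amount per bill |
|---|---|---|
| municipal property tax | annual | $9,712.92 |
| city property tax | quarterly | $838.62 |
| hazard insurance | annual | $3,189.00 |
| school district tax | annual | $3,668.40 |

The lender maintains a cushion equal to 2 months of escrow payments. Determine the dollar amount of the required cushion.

Municipal property tax = $9,712.92 per year
City property tax = $838.62 × 4 = $3,354.48 per year
Hazard insurance = $3,189.00 per year
School district tax = $3,668.40 per year
Yearly total = $19,924.80
Base monthly escrow = $19,924.80 ÷ 12 = $1,660.40
Required cushion = 2 × $1,660.40 = $3,320.80

$3,320.80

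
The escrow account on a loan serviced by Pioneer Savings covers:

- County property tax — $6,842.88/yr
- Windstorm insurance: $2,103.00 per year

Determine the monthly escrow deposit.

$745.49

County property tax: $6,842.88 per year
Windstorm insurance: $2,103.00 per year
Annual escrow total = $8,945.88
Base monthly escrow = $8,945.88 / 12 = $745.49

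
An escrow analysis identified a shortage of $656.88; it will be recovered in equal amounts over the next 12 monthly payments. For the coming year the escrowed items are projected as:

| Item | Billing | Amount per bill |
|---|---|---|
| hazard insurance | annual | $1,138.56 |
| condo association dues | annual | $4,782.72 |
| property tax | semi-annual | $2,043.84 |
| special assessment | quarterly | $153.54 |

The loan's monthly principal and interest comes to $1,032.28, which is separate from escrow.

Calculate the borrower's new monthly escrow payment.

Hazard insurance — $1,138.56 per year
Condo association dues — $4,782.72 per year
Property tax — $2,043.84 × 2 = $4,087.68 per year
Special assessment — $153.54 × 4 = $614.16 per year
Annual escrow total = $1,138.56 + $4,782.72 + $4,087.68 + $614.16 = $10,623.12
Monthly escrow = $10,623.12 ÷ 12 = $885.26
Shortage per month = $656.88 / 12 = $54.74
New monthly escrow = $885.26 + $54.74 = $940.00

$940.00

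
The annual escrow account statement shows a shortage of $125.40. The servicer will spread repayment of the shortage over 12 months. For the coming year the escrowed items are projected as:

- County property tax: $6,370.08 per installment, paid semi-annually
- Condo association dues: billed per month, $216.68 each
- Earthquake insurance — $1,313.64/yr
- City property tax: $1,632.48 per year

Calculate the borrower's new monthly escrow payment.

$1,534.32

County property tax: $6,370.08 × 2 = $12,740.16/yr
Condo association dues: $216.68 × 12 = $2,600.16/yr
Earthquake insurance: $1,313.64/yr
City property tax: $1,632.48/yr
Total per year = $18,286.44
Per month = $18,286.44 ÷ 12 = $1,523.87
Shortage per month = $125.40 / 12 = $10.45
New monthly escrow = $1,523.87 + $10.45 = $1,534.32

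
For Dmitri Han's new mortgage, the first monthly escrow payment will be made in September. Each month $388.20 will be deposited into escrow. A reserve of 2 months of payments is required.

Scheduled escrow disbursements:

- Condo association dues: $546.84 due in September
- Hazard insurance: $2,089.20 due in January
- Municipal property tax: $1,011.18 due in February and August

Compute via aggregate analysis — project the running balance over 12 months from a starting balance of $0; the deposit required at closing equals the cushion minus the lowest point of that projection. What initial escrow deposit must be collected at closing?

Cushion = 2 × $388.20 = $776.40
Trial balance (start $0, +$388.20 each month, − disbursements):
  Sep: +$388.20 − $546.84 → -$158.64
  Oct: +$388.20 → $229.56
  Nov: +$388.20 → $617.76
  Dec: +$388.20 → $1,005.96
  Jan: +$388.20 − $2,089.20 → -$695.04
  Feb: +$388.20 − $1,011.18 → -$1,318.02
  Mar: +$388.20 → -$929.82
  Apr: +$388.20 → -$541.62
  May: +$388.20 → -$153.42
  Jun: +$388.20 → $234.78
  Jul: +$388.20 → $622.98
  Aug: +$388.20 − $1,011.18 → $0.00
Lowest trial balance = -$1,318.02 (Feb)
Initial deposit = cushion − low point = $776.40 − (-$1,318.02) = $2,094.42

$2,094.42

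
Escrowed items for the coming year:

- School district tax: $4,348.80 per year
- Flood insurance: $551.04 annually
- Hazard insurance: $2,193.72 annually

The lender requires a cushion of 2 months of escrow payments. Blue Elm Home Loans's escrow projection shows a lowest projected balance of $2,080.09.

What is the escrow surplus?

School district tax: $4,348.80 per year
Flood insurance: $551.04 per year
Hazard insurance: $2,193.72 per year
Yearly total = $7,093.56
Monthly = $7,093.56 / 12 = $591.13
Required cushion = 2 × $591.13 = $1,182.26
Surplus = $2,080.09 − $1,182.26 = $897.83

$897.83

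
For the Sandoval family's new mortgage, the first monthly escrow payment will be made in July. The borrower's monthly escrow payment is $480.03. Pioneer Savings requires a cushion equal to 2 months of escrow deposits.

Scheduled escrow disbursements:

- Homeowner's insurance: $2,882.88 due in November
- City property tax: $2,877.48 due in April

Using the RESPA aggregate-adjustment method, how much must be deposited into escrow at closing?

$1,920.12

Cushion = 2 × $480.03 = $960.06
Trial balance (start $0, +$480.03 each month, − disbursements):
  Jul: +$480.03 → $480.03
  Aug: +$480.03 → $960.06
  Sep: +$480.03 → $1,440.09
  Oct: +$480.03 → $1,920.12
  Nov: +$480.03 − $2,882.88 → -$482.73
  Dec: +$480.03 → -$2.70
  Jan: +$480.03 → $477.33
  Feb: +$480.03 → $957.36
  Mar: +$480.03 → $1,437.39
  Apr: +$480.03 − $2,877.48 → -$960.06
  May: +$480.03 → -$480.03
  Jun: +$480.03 → $0.00
Lowest trial balance = -$960.06 (Apr)
Initial deposit = cushion − low point = $960.06 − (-$960.06) = $1,920.12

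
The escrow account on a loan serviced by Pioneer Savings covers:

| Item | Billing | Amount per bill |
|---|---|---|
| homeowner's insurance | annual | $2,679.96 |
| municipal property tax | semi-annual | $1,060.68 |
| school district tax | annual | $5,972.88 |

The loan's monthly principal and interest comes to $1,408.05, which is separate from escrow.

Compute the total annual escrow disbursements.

$10,774.20

Homeowner's insurance — $2,679.96 per year
Municipal property tax — $1,060.68 × 2 = $2,121.36 per year
School district tax — $5,972.88 per year
Yearly total = $2,679.96 + $2,121.36 + $5,972.88 = $10,774.20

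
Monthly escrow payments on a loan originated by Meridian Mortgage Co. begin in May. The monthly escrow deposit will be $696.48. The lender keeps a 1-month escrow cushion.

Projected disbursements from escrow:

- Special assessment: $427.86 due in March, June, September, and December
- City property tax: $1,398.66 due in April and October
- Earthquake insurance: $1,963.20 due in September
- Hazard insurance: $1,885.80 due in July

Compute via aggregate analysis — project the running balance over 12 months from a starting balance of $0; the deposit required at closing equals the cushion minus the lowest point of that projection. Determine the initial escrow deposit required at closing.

$2,620.98

Cushion = 1 × $696.48 = $696.48
Trial balance (start $0, +$696.48 each month, − disbursements):
  May: +$696.48 → $696.48
  Jun: +$696.48 − $427.86 → $965.10
  Jul: +$696.48 − $1,885.80 → -$224.22
  Aug: +$696.48 → $472.26
  Sep: +$696.48 − $2,391.06 → -$1,222.32
  Oct: +$696.48 − $1,398.66 → -$1,924.50
  Nov: +$696.48 → -$1,228.02
  Dec: +$696.48 − $427.86 → -$959.40
  Jan: +$696.48 → -$262.92
  Feb: +$696.48 → $433.56
  Mar: +$696.48 − $427.86 → $702.18
  Apr: +$696.48 − $1,398.66 → $0.00
Lowest trial balance = -$1,924.50 (Oct)
Initial deposit = cushion − low point = $696.48 − (-$1,924.50) = $2,620.98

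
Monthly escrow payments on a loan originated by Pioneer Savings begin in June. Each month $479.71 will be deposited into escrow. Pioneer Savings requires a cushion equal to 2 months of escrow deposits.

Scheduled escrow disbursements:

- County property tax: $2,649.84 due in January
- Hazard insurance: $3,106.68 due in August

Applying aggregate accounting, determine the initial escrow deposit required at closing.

Cushion = 2 × $479.71 = $959.42
Trial balance (start $0, +$479.71 each month, − disbursements):
  Jun: +$479.71 → $479.71
  Jul: +$479.71 → $959.42
  Aug: +$479.71 − $3,106.68 → -$1,667.55
  Sep: +$479.71 → -$1,187.84
  Oct: +$479.71 → -$708.13
  Nov: +$479.71 → -$228.42
  Dec: +$479.71 → $251.29
  Jan: +$479.71 − $2,649.84 → -$1,918.84
  Feb: +$479.71 → -$1,439.13
  Mar: +$479.71 → -$959.42
  Apr: +$479.71 → -$479.71
  May: +$479.71 → $0.00
Lowest trial balance = -$1,918.84 (Jan)
Initial deposit = cushion − low point = $959.42 − (-$1,918.84) = $2,878.26

$2,878.26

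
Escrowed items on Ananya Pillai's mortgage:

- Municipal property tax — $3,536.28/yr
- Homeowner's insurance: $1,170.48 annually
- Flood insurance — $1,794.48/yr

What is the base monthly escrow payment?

Municipal property tax = $3,536.28/yr
Homeowner's insurance = $1,170.48/yr
Flood insurance = $1,794.48/yr
Combined annual = $6,501.24
Monthly = $6,501.24 ÷ 12 = $541.77

$541.77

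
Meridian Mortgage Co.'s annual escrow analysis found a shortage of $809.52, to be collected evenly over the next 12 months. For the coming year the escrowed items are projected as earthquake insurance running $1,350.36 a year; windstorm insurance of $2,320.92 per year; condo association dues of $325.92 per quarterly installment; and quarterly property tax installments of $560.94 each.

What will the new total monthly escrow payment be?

Earthquake insurance — $1,350.36 per year
Windstorm insurance — $2,320.92 per year
Condo association dues — $325.92 × 4 = $1,303.68 per year
Property tax — $560.94 × 4 = $2,243.76 per year
Annual escrow total = $1,350.36 + $2,320.92 + $1,303.68 + $2,243.76 = $7,218.72
Monthly escrow = $7,218.72 / 12 = $601.56
Shortage per month = $809.52 / 12 = $67.46
New monthly escrow = $601.56 + $67.46 = $669.02

$669.02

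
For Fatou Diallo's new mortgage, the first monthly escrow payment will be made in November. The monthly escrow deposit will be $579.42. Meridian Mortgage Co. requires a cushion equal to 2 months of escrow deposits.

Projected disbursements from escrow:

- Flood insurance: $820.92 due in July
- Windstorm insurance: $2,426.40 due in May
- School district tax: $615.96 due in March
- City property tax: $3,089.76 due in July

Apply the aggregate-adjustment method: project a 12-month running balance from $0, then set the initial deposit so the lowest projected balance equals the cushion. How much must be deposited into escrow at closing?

Cushion = 2 × $579.42 = $1,158.84
Trial balance (start $0, +$579.42 each month, − disbursements):
  Nov: +$579.42 → $579.42
  Dec: +$579.42 → $1,158.84
  Jan: +$579.42 → $1,738.26
  Feb: +$579.42 → $2,317.68
  Mar: +$579.42 − $615.96 → $2,281.14
  Apr: +$579.42 → $2,860.56
  May: +$579.42 − $2,426.40 → $1,013.58
  Jun: +$579.42 → $1,593.00
  Jul: +$579.42 − $3,910.68 → -$1,738.26
  Aug: +$579.42 → -$1,158.84
  Sep: +$579.42 → -$579.42
  Oct: +$579.42 → $0.00
Lowest trial balance = -$1,738.26 (Jul)
Initial deposit = cushion − low point = $1,158.84 − (-$1,738.26) = $2,897.10

$2,897.10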